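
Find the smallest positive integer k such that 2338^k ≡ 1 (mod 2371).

79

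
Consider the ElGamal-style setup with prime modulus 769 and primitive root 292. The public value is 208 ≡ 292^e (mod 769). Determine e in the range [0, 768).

753

Baby-step giant-step with m = ceil(sqrt(768)) = 28.
Baby table (292^j mod 769 for j=0..27):
  0:1  1:292  2:674  3:713  4:566  5:706  6:60  7:602
  8:452  9:485  10:124  11:65  12:524  13:746  14:205  15:647
  16:519  17:55  18:680  19:158  20:765  21:370  22:380  23:224
  24:43  25:252  26:529  27:668
Giant step factor: 292^(-28) ≡ 225 (mod 769).
Scan 208·225^i mod 769 for i = 0, 1, …:
  i=0: 208   i=1: 660   i=2: 83   i=3: 219
  i=4: 59   i=5: 202   i=6: 79   i=7: 88
  i=8: 575   i=9: 183     …   i=25: 401
  i=26: 252
Match at i=26, j=25: e = 26·28 + 25 = 753.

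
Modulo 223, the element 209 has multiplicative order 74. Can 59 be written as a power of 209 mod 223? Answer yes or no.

59 ∈ ⟨209⟩ iff 59^74 ≡ 1 (mod 223), since |⟨209⟩| = 74.
59^74 mod 223 = 1.
Since 1 = 1, 59 lies in the subgroup.

yes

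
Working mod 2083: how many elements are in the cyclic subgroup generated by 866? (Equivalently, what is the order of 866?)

The order of 866 must divide p − 1 = 2082 = 2 · 3 · 347.
Divisors: 1, 2, 3, 6, 347, 694, 1041, 2082.
Check each in increasing order: 866^1 ≡ 866;  866^2 ≡ 76;  866^3 ≡ 1243;  866^6 ≡ 1546;  866^347 ≡ 2082;  866^694 ≡ 1.
Smallest exponent giving 1 is 694.

694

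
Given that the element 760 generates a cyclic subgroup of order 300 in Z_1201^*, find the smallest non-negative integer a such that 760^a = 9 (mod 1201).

226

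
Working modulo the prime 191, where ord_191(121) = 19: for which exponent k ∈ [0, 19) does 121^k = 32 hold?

Successive powers of 121 modulo 191:
  121^0=1  121^1=121  121^2=125  121^3=36  121^4=154  121^5=107
  121^6=150  121^7=5  121^8=32
So 121^8 ≡ 32 (mod 191), giving k = 8.

8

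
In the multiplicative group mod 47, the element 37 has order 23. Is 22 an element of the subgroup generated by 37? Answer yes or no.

⟨37⟩ has order 23; its elements mod 47 are {1, 2, 3, 4, 6, 7, 8, 9, 12, 14, 16, 17, 18, 21, 24, 25, 27, 28, 32, 34, 36, 37, 42}.
22 is not in this set.

no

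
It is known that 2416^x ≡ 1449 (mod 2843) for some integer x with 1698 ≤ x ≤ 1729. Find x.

Compute 2416^1698 mod 2843 = 1033, then multiply by 2416 repeatedly:
  2416^1698=1033  2416^1699=2417  2416^1700=2793  2416^1701=1449
Found 1449 at exponent 1701.

1701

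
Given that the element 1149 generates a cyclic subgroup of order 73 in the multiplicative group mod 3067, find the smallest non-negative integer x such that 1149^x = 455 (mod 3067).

50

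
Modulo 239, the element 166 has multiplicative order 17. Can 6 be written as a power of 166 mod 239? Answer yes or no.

6 ∈ ⟨166⟩ iff 6^17 ≡ 1 (mod 239), since |⟨166⟩| = 17.
6^17 mod 239 = 1.
Since 1 = 1, 6 lies in the subgroup.

yes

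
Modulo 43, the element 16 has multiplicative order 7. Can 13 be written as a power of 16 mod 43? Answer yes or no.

no

⟨16⟩ has order 7; its elements mod 43 are {1, 4, 11, 16, 21, 35, 41}.
13 is not in this set.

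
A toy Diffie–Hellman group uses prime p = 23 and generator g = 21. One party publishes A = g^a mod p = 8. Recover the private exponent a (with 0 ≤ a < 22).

14

Successive powers of 21 modulo 23:
  21^0=1  21^1=21  21^2=4  21^3=15  21^4=16  21^5=14
  21^6=18  21^7=10  21^8=3  21^9=17  21^10=12  21^11=22
  21^12=2  21^13=19  21^14=8
So 21^14 ≡ 8 (mod 23), giving a = 14.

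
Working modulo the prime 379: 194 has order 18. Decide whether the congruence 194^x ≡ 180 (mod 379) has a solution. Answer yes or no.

yes

⟨194⟩ has order 18; its elements mod 379 are {1, 40, 51, 52, 84, 115, 145, 180, 185, 194, 199, 234, 264, 295, 327, 328, 339, 378}.
180 is in this set.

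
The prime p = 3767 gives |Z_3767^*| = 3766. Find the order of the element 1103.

The order of 1103 must divide p − 1 = 3766 = 2 · 7 · 269.
Divisors: 1, 2, 7, 14, 269, 538, 1883, 3766.
Check each in increasing order: 1103^1 ≡ 1103;  1103^2 ≡ 3635;  1103^7 ≡ 2611;  1103^14 ≡ 2818;  1103^269 ≡ 3056;  1103^538 ≡ 743;  1103^1883 ≡ 3766;  1103^3766 ≡ 1.
Smallest exponent giving 1 is 3766.

3766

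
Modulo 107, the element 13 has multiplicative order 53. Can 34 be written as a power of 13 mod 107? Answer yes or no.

yes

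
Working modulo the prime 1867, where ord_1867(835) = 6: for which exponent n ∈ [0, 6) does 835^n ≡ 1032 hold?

4

Successive powers of 835 modulo 1867:
  835^0=1  835^1=835  835^2=834  835^3=1866  835^4=1032
So 835^4 ≡ 1032 (mod 1867), giving n = 4.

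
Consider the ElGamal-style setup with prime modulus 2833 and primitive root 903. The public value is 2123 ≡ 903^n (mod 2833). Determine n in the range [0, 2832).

Baby-step giant-step with m = ceil(sqrt(2832)) = 54.
Baby table (903^j mod 2833 for j=0..53):
  0:1  1:903  2:2338  3:629  4:1387  5:275  6:1854  7:2692
  8:162  9:1803  10:1967  11:2743  12:887  13:2055  14:50  15:2655
  16:747  17:287  18:1358  19:2418  20:2044  21:1449  22:2434  23:2327
  24:2028  25:1166  26:1855  27:762  28:2500  29:2432  30:521  31:185
  32:2741  33:1914  34:212  35:1625  36:2714  37:197  38:2245  39:1640
  40:2094  41:1271  42:348  43:2614  44:553  45:751  46:1066  47:2211
  48:2101  49:1926  50:2549  51:1351  52:1763  53:2676
Giant step factor: 903^(-54) ≡ 1077 (mod 2833).
Scan 2123·1077^i mod 2833 for i = 0, 1, …:
  i=0: 2123   i=1: 240   i=2: 677   i=3: 1048
  i=4: 1162   i=5: 2121   i=6: 919   i=7: 1046
  i=8: 1841   i=9: 2490     …   i=31: 2618
  i=32: 751
Match at i=32, j=45: n = 32·54 + 45 = 1773.

1773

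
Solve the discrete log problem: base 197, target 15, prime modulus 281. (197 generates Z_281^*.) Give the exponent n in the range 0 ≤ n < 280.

137

Baby-step giant-step with m = ceil(sqrt(280)) = 17.
Baby table (197^j mod 281 for j=0..16):
  0:1  1:197  2:31  3:206  4:118  5:204  6:5  7:142
  8:155  9:187  10:28  11:177  12:25  13:148  14:213  15:92
  16:140
Giant step factor: 197^(-17) ≡ 87 (mod 281).
Scan 15·87^i mod 281 for i = 0, 1, …:
  i=0: 15   i=1: 181   i=2: 11   i=3: 114
  i=4: 83   i=5: 196   i=6: 192   i=7: 125
  i=8: 197
Match at i=8, j=1: n = 8·17 + 1 = 137.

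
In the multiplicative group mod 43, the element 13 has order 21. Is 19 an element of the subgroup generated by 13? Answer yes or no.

⟨13⟩ has order 21; its elements mod 43 are {1, 4, 6, 9, 10, 11, 13, 14, 15, 16, 17, 21, 23, 24, 25, 31, 35, 36, 38, 40, 41}.
19 is not in this set.

no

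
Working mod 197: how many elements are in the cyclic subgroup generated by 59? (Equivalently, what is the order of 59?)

The order of 59 must divide p − 1 = 196 = 2^2 · 7^2.
Divisors: 1, 2, 4, 7, 14, 28, 49, 98, 196.
Check each in increasing order: 59^1 ≡ 59;  59^2 ≡ 132;  59^4 ≡ 88;  59^7 ≡ 178;  59^14 ≡ 164;  59^28 ≡ 104;  59^49 ≡ 1.
Smallest exponent giving 1 is 49.

49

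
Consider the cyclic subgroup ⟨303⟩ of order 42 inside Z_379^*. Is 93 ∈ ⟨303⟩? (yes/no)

93 ∈ ⟨303⟩ iff 93^42 ≡ 1 (mod 379), since |⟨303⟩| = 42.
93^42 mod 379 = 1.
Since 1 = 1, 93 lies in the subgroup.

yes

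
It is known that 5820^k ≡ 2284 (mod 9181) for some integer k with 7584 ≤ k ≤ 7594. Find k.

7584

Compute 5820^7584 mod 9181 = 2284, then multiply by 5820 repeatedly:
  5820^7584=2284
Found 2284 at exponent 7584.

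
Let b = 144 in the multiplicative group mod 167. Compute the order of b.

83

The order of 144 must divide p − 1 = 166 = 2 · 83.
Divisors: 1, 2, 83, 166.
Check each in increasing order: 144^1 ≡ 144;  144^2 ≡ 28;  144^83 ≡ 1.
Smallest exponent giving 1 is 83.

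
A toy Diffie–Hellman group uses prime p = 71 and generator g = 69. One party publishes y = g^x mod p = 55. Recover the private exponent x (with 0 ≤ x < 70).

39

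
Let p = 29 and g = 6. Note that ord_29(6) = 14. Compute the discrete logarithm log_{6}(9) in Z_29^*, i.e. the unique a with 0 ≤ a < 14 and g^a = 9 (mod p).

11

Successive powers of 6 modulo 29:
  6^0=1  6^1=6  6^2=7  6^3=13  6^4=20  6^5=4
  6^6=24  6^7=28  6^8=23  6^9=22  6^10=16  6^11=9
So 6^11 ≡ 9 (mod 29), giving a = 11.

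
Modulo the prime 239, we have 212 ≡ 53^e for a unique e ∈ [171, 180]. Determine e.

177

Compute 53^171 mod 239 = 175, then multiply by 53 repeatedly:
  53^171=175  53^172=193  53^173=191  53^174=85  53^175=203
  53^176=4  53^177=212
Found 212 at exponent 177.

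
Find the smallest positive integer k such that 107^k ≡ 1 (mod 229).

4

The order of 107 must divide p − 1 = 228 = 2^2 · 3 · 19.
Divisors: 1, 2, 3, 4, 6, 12, 19, 38, 57, 76, 114, 228.
Check each in increasing order: 107^1 ≡ 107;  107^2 ≡ 228;  107^3 ≡ 122;  107^4 ≡ 1.
Smallest exponent giving 1 is 4.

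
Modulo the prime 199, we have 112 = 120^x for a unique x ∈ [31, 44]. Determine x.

32

Compute 120^31 mod 199 = 54, then multiply by 120 repeatedly:
  120^31=54  120^32=112
Found 112 at exponent 32.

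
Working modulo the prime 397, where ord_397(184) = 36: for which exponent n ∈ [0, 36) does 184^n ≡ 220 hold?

21

Successive powers of 184 modulo 397:
  184^0=1  184^1=184  184^2=111  184^3=177  184^4=14  184^5=194
  184^6=363  184^7=96  184^8=196  184^9=334  184^10=318  184^11=153
  184^12=362  184^13=309  184^14=85  184^15=157  184^16=304  184^17=356
  184^18=396  184^19=213  184^20=286  184^21=220
So 184^21 ≡ 220 (mod 397), giving n = 21.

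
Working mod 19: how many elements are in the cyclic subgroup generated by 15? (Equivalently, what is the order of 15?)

The order of 15 must divide p − 1 = 18 = 2 · 3^2.
Divisors: 1, 2, 3, 6, 9, 18.
Check each in increasing order: 15^1 ≡ 15;  15^2 ≡ 16;  15^3 ≡ 12;  15^6 ≡ 11;  15^9 ≡ 18;  15^18 ≡ 1.
Smallest exponent giving 1 is 18.

18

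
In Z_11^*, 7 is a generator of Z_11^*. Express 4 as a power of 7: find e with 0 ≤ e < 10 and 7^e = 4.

6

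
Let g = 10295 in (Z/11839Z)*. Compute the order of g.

1973

The order of 10295 must divide p − 1 = 11838 = 2 · 3 · 1973.
Divisors: 1, 2, 3, 6, 1973, 3946, 5919, 11838.
Check each in increasing order: 10295^1 ≡ 10295;  10295^2 ≡ 4297;  10295^3 ≡ 7111;  10295^6 ≡ 1952;  10295^1973 ≡ 1.
Smallest exponent giving 1 is 1973.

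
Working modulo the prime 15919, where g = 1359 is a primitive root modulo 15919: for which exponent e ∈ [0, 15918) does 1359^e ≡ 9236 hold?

15296

Baby-step giant-step with m = ceil(sqrt(15918)) = 127.
Baby table (1359^j mod 15919 for j=0..126):
  0:1  1:1359  2:277  3:10306  4:13053  5:5261  6:2068  7:8668
  8:15671  9:13186  10:10899  11:7071  12:10332  13:630  14:12463  15:15320
  16:13747  17:9186  18:3278  19:13401  20:623  21:2950  22:13381  23:5281
  24:13329  25:14208  26:14844  27:3623  28:4686  29:674  30:8583  31:11589
  32:5560  33:10434  34:11896  35:8879  36:15878  37:7957  38:4562  39:7267
  40:6073  41:7165  42:10726  43:10749  44:10168  45:620  46:14792  47:12550
  48:6201  49:6008  50:14344  51:8640  52:9457  53:5430  54:8873  55:7724
  56:6295  57:6402  58:8544  59:6345  60:10676  61:6475  62:12237  63:10647
  64:14821  65:4204  66:14234  67:2421  68:10825  69:2019  70:5753  71:2098
  72:1681  73:8062  74:3986  75:4514  76:5711  77:8696  78:5966  79:5023
  80:12925  81:6418  82:14369  83:10777  84:463  85:8376  86:899  87:11897
  88:10238  89:236  90:2344  91:1696  92:12528  93:8141  94:15833  95:10478
  96:8016  97:5148  98:7691  99:9205  100:13180  101:2745  102:5409  103:12172
  104:1907  105:12735  106:2912  107:9496  108:10674  109:3757  110:11683  111:5954
  112:4634  113:9601  114:10098  115:1004  116:11321  117:7485  118:15793  119:3875
  120:12855  121:6802  122:10898  123:5712  124:10055  125:6243  126:15329
Giant step factor: 1359^(-127) ≡ 14721 (mod 15919).
Scan 9236·14721^i mod 15919 for i = 0, 1, …:
  i=0: 9236   i=1: 14896   i=2: 15710   i=3: 11597
  i=4: 4081   i=5: 14014   i=6: 5773   i=7: 8711
  i=8: 7086   i=9: 11718     …   i=119: 11542
  i=120: 6295
Match at i=120, j=56: e = 120·127 + 56 = 15296.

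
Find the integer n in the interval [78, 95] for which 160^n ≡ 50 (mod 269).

85

Compute 160^78 mod 269 = 202, then multiply by 160 repeatedly:
  160^78=202  160^79=40  160^80=213  160^81=186  160^82=170
  160^83=31  160^84=118  160^85=50
Found 50 at exponent 85.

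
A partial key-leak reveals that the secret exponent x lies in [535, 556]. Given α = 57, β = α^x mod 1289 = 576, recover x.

550

Compute 57^535 mod 1289 = 596, then multiply by 57 repeatedly:
  57^535=596  57^536=458  57^537=326  57^538=536  57^539=905
  57^540=25  57^541=136  57^542=18  57^543=1026  57^544=477
  57^545=120  57^546=395  57^547=602  57^548=800  57^549=485
  57^550=576
Found 576 at exponent 550.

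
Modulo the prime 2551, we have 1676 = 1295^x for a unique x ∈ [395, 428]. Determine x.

417

Compute 1295^395 mod 2551 = 951, then multiply by 1295 repeatedly:
  1295^395=951  1295^396=1963  1295^397=1289  1295^398=901  1295^399=988
  1295^400=1409  1295^401=690  1295^402=700  1295^403=895  1295^404=871
  1295^405=403  1295^406=1481  1295^407=2094  1295^408=17  1295^409=1607
  1295^410=2000  1295^411=735  1295^412=302  1295^413=787  1295^414=1316
  1295^415=152  1295^416=413  1295^417=1676
Found 1676 at exponent 417.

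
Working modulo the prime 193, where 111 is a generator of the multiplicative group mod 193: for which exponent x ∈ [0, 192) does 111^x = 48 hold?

188

Baby-step giant-step with m = ceil(sqrt(192)) = 14.
Baby table (111^j mod 193 for j=0..13):
  0:1  1:111  2:162  3:33  4:189  5:135  6:124  7:61
  8:16  9:39  10:83  11:142  12:129  13:37
Giant step factor: 111^(-14) ≡ 168 (mod 193).
Scan 48·168^i mod 193 for i = 0, 1, …:
  i=0: 48   i=1: 151   i=2: 85   i=3: 191
  i=4: 50   i=5: 101   i=6: 177   i=7: 14
  i=8: 36   i=9: 65   i=10: 112   i=11: 95
  i=12: 134   i=13: 124
Match at i=13, j=6: x = 13·14 + 6 = 188.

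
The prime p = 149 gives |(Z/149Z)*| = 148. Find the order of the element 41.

148

The order of 41 must divide p − 1 = 148 = 2^2 · 37.
Divisors: 1, 2, 4, 37, 74, 148.
Check each in increasing order: 41^1 ≡ 41;  41^2 ≡ 42;  41^4 ≡ 125;  41^37 ≡ 105;  41^74 ≡ 148;  41^148 ≡ 1.
Smallest exponent giving 1 is 148.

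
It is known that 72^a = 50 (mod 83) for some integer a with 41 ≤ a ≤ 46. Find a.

Compute 72^41 mod 83 = 82, then multiply by 72 repeatedly:
  72^41=82  72^42=11  72^43=45  72^44=3  72^45=50
Found 50 at exponent 45.

45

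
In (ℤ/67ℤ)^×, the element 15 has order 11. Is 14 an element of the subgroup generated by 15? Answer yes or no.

yes

⟨15⟩ has order 11; its elements mod 67 are {1, 9, 14, 15, 22, 24, 25, 40, 59, 62, 64}.
14 is in this set.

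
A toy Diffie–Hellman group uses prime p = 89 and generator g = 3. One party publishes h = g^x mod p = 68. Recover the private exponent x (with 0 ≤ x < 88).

Baby-step giant-step with m = ceil(sqrt(88)) = 10.
Baby table (3^j mod 89 for j=0..9):
  0:1  1:3  2:9  3:27  4:81  5:65  6:17  7:51
  8:64  9:14
Giant step factor: 3^(-10) ≡ 53 (mod 89).
Scan 68·53^i mod 89 for i = 0, 1, …:
  i=0: 68   i=1: 44   i=2: 18   i=3: 64
Match at i=3, j=8: x = 3·10 + 8 = 38.

38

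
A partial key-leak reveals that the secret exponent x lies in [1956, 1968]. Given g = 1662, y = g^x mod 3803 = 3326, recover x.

Compute 1662^1956 mod 3803 = 1050, then multiply by 1662 repeatedly:
  1662^1956=1050  1662^1957=3326
Found 3326 at exponent 1957.

1957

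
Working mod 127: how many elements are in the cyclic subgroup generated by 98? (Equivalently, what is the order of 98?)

63

The order of 98 must divide p − 1 = 126 = 2 · 3^2 · 7.
Divisors: 1, 2, 3, 6, 7, 9, 14, 18, 21, 42, 63, 126.
Check each in increasing order: 98^1 ≡ 98;  98^2 ≡ 79;  98^3 ≡ 122;  98^6 ≡ 25;  98^7 ≡ 37;  98^9 ≡ 2;  98^14 ≡ 99;  98^18 ≡ 4;  98^21 ≡ 107;  98^42 ≡ 19;  98^63 ≡ 1.
Smallest exponent giving 1 is 63.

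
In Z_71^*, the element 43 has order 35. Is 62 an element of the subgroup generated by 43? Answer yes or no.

62 ∈ ⟨43⟩ iff 62^35 ≡ 1 (mod 71), since |⟨43⟩| = 35.
62^35 mod 71 = 70.
Since 70 ≠ 1, 62 does not lie in the subgroup.

no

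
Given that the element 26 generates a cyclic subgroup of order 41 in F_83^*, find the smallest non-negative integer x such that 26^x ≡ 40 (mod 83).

13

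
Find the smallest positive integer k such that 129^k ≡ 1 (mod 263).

The order of 129 must divide p − 1 = 262 = 2 · 131.
Divisors: 1, 2, 131, 262.
Check each in increasing order: 129^1 ≡ 129;  129^2 ≡ 72;  129^131 ≡ 1.
Smallest exponent giving 1 is 131.

131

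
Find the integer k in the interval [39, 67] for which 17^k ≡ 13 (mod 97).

65

Compute 17^39 mod 97 = 46, then multiply by 17 repeatedly:
  17^39=46  17^40=6  17^41=5  17^42=85  17^43=87
  17^44=24  17^45=20  17^46=49  17^47=57  17^48=96
  17^49=80  17^50=2  17^51=34  17^52=93  17^53=29
  17^54=8  17^55=39  17^56=81  17^57=19  17^58=32
  17^59=59  17^60=33  17^61=76  17^62=31  17^63=42
  17^64=35  17^65=13
Found 13 at exponent 65.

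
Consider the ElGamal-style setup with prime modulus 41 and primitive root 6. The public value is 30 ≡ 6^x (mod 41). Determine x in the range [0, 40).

23

Successive powers of 6 modulo 41:
  6^0=1  6^1=6  6^2=36  6^3=11  6^4=25  6^5=27
  6^6=39  6^7=29  6^8=10  6^9=19  6^10=32  6^11=28
  6^12=4  6^13=24  6^14=21  6^15=3  6^16=18  6^17=26
  6^18=33  6^19=34  6^20=40  6^21=35  6^22=5  6^23=30
So 6^23 ≡ 30 (mod 41), giving x = 23.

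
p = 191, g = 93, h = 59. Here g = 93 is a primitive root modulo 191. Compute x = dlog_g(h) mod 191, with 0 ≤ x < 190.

Baby-step giant-step with m = ceil(sqrt(190)) = 14.
Baby table (93^j mod 191 for j=0..13):
  0:1  1:93  2:54  3:56  4:51  5:159  6:80  7:182
  8:118  9:87  10:69  11:114  12:97  13:44
Giant step factor: 93^(-14) ≡ 158 (mod 191).
Scan 59·158^i mod 191 for i = 0, 1, …:
  i=0: 59   i=1: 154   i=2: 75   i=3: 8
  i=4: 118
Match at i=4, j=8: x = 4·14 + 8 = 64.

64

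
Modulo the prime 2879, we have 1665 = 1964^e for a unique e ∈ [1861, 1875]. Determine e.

Compute 1964^1861 mod 2879 = 739, then multiply by 1964 repeatedly:
  1964^1861=739  1964^1862=380  1964^1863=659  1964^1864=1605  1964^1865=2594
  1964^1866=1665
Found 1665 at exponent 1866.

1866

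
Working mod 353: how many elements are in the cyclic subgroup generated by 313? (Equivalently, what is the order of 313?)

352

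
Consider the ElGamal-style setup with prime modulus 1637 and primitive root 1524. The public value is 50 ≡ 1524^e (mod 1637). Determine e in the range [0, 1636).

Baby-step giant-step with m = ceil(sqrt(1636)) = 41.
Baby table (1524^j mod 1637 for j=0..40):
  0:1  1:1524  2:1310  3:937  4:524  5:1357  6:537  7:1525
  8:1197  9:610  10:1461  11:244  12:257  13:425  14:1085  15:170
  16:434  17:68  18:501  19:682  20:1510  21:1255  22:604  23:502
  24:569  25:1183  26:555  27:1128  28:222  29:1106  30:1071  31:115
  32:101  33:46  34:1350  35:1328  36:540  37:1186  38:216  39:147
  40:1396
Giant step factor: 1524^(-41) ≡ 1431 (mod 1637).
Scan 50·1431^i mod 1637 for i = 0, 1, …:
  i=0: 50   i=1: 1159   i=2: 248   i=3: 1296
  i=4: 1492   i=5: 404   i=6: 263   i=7: 1480
  i=8: 1239   i=9: 138     …   i=16: 156
  i=17: 604
Match at i=17, j=22: e = 17·41 + 22 = 719.

719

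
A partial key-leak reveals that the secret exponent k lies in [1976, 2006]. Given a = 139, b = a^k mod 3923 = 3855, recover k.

2003

Compute 139^1976 mod 3923 = 170, then multiply by 139 repeatedly:
  139^1976=170  139^1977=92  139^1978=1019  139^1979=413  139^1980=2485
  139^1981=191  139^1982=3011  139^1983=2691  139^1984=1364  139^1985=1292
  139^1986=3053  139^1987=683  139^1988=785  139^1989=3194  139^1990=667
  139^1991=2484  139^1992=52  139^1993=3305  139^1994=404  139^1995=1234
  139^1996=2837  139^1997=2043  139^1998=1521  139^1999=3500  139^2000=48
  139^2001=2749  139^2002=1580  139^2003=3855
Found 3855 at exponent 2003.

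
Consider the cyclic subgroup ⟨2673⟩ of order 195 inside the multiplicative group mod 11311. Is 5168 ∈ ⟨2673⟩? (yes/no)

5168 ∈ ⟨2673⟩ iff 5168^195 ≡ 1 (mod 11311), since |⟨2673⟩| = 195.
5168^195 mod 11311 = 1.
Since 1 = 1, 5168 lies in the subgroup.

yes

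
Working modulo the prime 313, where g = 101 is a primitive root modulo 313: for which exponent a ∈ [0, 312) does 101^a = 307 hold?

150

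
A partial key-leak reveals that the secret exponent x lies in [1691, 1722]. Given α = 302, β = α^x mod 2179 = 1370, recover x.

1704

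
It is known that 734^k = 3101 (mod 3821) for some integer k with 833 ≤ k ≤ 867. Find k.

860

Compute 734^833 mod 3821 = 881, then multiply by 734 repeatedly:
  734^833=881  734^834=905  734^835=3237  734^836=3117  734^837=2920
  734^838=3520  734^839=684  734^840=1505  734^841=401  734^842=117
  734^843=1816  734^844=3236  734^845=2383  734^846=2925  734^847=3369
  734^848=659  734^849=2260  734^850=526  734^851=163  734^852=1191
  734^853=3006  734^854=1687  734^855=254  734^856=3028  734^857=2551
  734^858=144  734^859=2529  734^860=3101
Found 3101 at exponent 860.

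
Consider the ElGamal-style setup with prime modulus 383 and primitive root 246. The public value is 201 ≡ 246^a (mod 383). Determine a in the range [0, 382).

228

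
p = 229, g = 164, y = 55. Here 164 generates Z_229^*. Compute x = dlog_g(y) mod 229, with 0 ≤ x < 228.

208

Baby-step giant-step with m = ceil(sqrt(228)) = 16.
Baby table (164^j mod 229 for j=0..15):
  0:1  1:164  2:103  3:175  4:75  5:163  6:168  7:72
  8:129  9:88  10:5  11:133  12:57  13:188  14:146  15:128
Giant step factor: 164^(-16) ≡ 3 (mod 229).
Scan 55·3^i mod 229 for i = 0, 1, …:
  i=0: 55   i=1: 165   i=2: 37   i=3: 111
  i=4: 104   i=5: 83   i=6: 20   i=7: 60
  i=8: 180   i=9: 82   i=10: 17   i=11: 51
  i=12: 153   i=13: 1
Match at i=13, j=0: x = 13·16 + 0 = 208.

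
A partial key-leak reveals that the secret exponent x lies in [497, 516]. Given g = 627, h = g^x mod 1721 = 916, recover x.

Compute 627^497 mod 1721 = 1285, then multiply by 627 repeatedly:
  627^497=1285  627^498=267  627^499=472  627^500=1653  627^501=389
  627^502=1242  627^503=842  627^504=1308  627^505=920  627^506=305
  627^507=204  627^508=554  627^509=1437  627^510=916
Found 916 at exponent 510.

510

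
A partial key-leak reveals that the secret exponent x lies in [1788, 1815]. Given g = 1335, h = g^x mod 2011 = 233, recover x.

1815

Compute 1335^1788 mod 2011 = 409, then multiply by 1335 repeatedly:
  1335^1788=409  1335^1789=1034  1335^1790=844  1335^1791=580  1335^1792=65
  1335^1793=302  1335^1794=970  1335^1795=1877  1335^1796=89  1335^1797=166
  1335^1798=400  1335^1799=1085  1335^1800=555  1335^1801=877  1335^1802=393
  1335^1803=1795  1335^1804=1224  1335^1805=1108  1335^1806=1095  1335^1807=1839
  1335^1808=1645  1335^1809=63  1335^1810=1654  1335^1811=12  1335^1812=1943
  1335^1813=1726  1335^1814=1615  1335^1815=233
Found 233 at exponent 1815.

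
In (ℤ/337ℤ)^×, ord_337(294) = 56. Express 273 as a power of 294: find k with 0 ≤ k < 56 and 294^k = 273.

Successive powers of 294 modulo 337:
  294^0=1  294^1=294  294^2=164  294^3=25  294^4=273
So 294^4 ≡ 273 (mod 337), giving k = 4.

4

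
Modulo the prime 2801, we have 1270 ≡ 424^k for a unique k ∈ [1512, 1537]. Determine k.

1523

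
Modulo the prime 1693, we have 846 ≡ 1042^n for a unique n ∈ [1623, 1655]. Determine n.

1649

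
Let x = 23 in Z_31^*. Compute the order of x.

10

The order of 23 must divide p − 1 = 30 = 2 · 3 · 5.
Divisors: 1, 2, 3, 5, 6, 10, 15, 30.
Check each in increasing order: 23^1 ≡ 23;  23^2 ≡ 2;  23^3 ≡ 15;  23^5 ≡ 30;  23^6 ≡ 8;  23^10 ≡ 1.
Smallest exponent giving 1 is 10.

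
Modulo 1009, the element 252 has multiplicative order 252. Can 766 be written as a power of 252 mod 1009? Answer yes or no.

no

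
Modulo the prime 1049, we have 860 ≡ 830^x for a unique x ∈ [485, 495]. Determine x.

494

Compute 830^485 mod 1049 = 41, then multiply by 830 repeatedly:
  830^485=41  830^486=462  830^487=575  830^488=1004  830^489=414
  830^490=597  830^491=382  830^492=262  830^493=317  830^494=860
Found 860 at exponent 494.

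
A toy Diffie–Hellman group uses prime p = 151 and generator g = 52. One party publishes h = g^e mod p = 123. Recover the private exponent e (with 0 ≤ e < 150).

Baby-step giant-step with m = ceil(sqrt(150)) = 13.
Baby table (52^j mod 151 for j=0..12):
  0:1  1:52  2:137  3:27  4:45  5:75  6:125  7:7
  8:62  9:53  10:38  11:13  12:72
Giant step factor: 52^(-13) ≡ 112 (mod 151).
Scan 123·112^i mod 151 for i = 0, 1, …:
  i=0: 123   i=1: 35   i=2: 145   i=3: 83
  i=4: 85   i=5: 7
Match at i=5, j=7: e = 5·13 + 7 = 72.

72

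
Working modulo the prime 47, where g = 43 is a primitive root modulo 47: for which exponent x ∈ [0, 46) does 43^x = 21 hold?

Baby-step giant-step with m = ceil(sqrt(46)) = 7.
Baby table (43^j mod 47 for j=0..6):
  0:1  1:43  2:16  3:30  4:21  5:10  6:7
Giant step factor: 43^(-7) ≡ 5 (mod 47).
Scan 21·5^i mod 47 for i = 0, 1, …:
  i=0: 21
Match at i=0, j=4: x = 0·7 + 4 = 4.

4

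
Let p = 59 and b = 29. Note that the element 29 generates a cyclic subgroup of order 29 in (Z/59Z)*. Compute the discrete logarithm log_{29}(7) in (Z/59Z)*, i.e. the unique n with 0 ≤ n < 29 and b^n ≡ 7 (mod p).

Successive powers of 29 modulo 59:
  29^0=1  29^1=29  29^2=15  29^3=22  29^4=48  29^5=35
  29^6=12  29^7=53  29^8=3  29^9=28  29^10=45  29^11=7
So 29^11 ≡ 7 (mod 59), giving n = 11.

11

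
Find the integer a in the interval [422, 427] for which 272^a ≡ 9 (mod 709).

Compute 272^422 mod 709 = 649, then multiply by 272 repeatedly:
  272^422=649  272^423=696  272^424=9
Found 9 at exponent 424.

424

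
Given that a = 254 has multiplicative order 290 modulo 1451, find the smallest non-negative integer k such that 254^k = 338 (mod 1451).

11

Successive powers of 254 modulo 1451:
  254^0=1  254^1=254  254^2=672  254^3=921  254^4=323  254^5=786
  254^6=857  254^7=28  254^8=1308  254^9=1404  254^10=1121  254^11=338
So 254^11 ≡ 338 (mod 1451), giving k = 11.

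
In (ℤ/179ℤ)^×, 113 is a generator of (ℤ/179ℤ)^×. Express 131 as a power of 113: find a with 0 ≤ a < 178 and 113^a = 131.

21

Successive powers of 113 modulo 179:
  113^0=1  113^1=113  113^2=60  113^3=157  113^4=20  113^5=112
  113^6=126  113^7=97  113^8=42  113^9=92  113^10=14  113^11=150
  113^12=124  113^13=50  113^14=101  113^15=136  113^16=153  113^17=105
  113^18=51  113^19=35  113^20=17  113^21=131
So 113^21 ≡ 131 (mod 179), giving a = 21.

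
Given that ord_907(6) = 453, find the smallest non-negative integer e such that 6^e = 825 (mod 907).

40

Baby-step giant-step with m = ceil(sqrt(453)) = 22.
Baby table (6^j mod 907 for j=0..21):
  0:1  1:6  2:36  3:216  4:389  5:520  6:399  7:580
  8:759  9:19  10:114  11:684  12:476  13:135  14:810  15:325
  16:136  17:816  18:361  19:352  20:298  21:881
Giant step factor: 6^(-22) ≡ 250 (mod 907).
Scan 825·250^i mod 907 for i = 0, 1, …:
  i=0: 825   i=1: 361
Match at i=1, j=18: e = 1·22 + 18 = 40.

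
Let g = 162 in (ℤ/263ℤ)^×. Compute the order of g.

131

The order of 162 must divide p − 1 = 262 = 2 · 131.
Divisors: 1, 2, 131, 262.
Check each in increasing order: 162^1 ≡ 162;  162^2 ≡ 207;  162^131 ≡ 1.
Smallest exponent giving 1 is 131.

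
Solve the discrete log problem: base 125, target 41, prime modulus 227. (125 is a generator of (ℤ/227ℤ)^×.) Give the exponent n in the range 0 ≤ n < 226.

Baby-step giant-step with m = ceil(sqrt(226)) = 16.
Baby table (125^j mod 227 for j=0..15):
  0:1  1:125  2:189  3:17  4:82  5:35  6:62  7:32
  8:141  9:146  10:90  11:127  12:212  13:168  14:116  15:199
Giant step factor: 125^(-16) ≡ 43 (mod 227).
Scan 41·43^i mod 227 for i = 0, 1, …:
  i=0: 41   i=1: 174   i=2: 218   i=3: 67
  i=4: 157   i=5: 168
Match at i=5, j=13: n = 5·16 + 13 = 93.

93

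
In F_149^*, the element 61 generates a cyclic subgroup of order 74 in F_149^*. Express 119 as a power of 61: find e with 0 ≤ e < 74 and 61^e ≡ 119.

Baby-step giant-step with m = ceil(sqrt(74)) = 9.
Baby table (61^j mod 149 for j=0..8):
  0:1  1:61  2:145  3:54  4:16  5:82  6:85  7:119
  8:107
Giant step factor: 61^(-9) ≡ 113 (mod 149).
Scan 119·113^i mod 149 for i = 0, 1, …:
  i=0: 119
Match at i=0, j=7: e = 0·9 + 7 = 7.

7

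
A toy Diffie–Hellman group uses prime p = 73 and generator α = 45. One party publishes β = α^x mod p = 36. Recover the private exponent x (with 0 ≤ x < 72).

Baby-step giant-step with m = ceil(sqrt(72)) = 9.
Baby table (45^j mod 73 for j=0..8):
  0:1  1:45  2:54  3:21  4:69  5:39  6:3  7:62
  8:16
Giant step factor: 45^(-9) ≡ 51 (mod 73).
Scan 36·51^i mod 73 for i = 0, 1, …:
  i=0: 36   i=1: 11   i=2: 50   i=3: 68
  i=4: 37   i=5: 62
Match at i=5, j=7: x = 5·9 + 7 = 52.

52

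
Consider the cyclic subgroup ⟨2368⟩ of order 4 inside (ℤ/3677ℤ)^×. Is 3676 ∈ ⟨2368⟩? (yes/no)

yes

⟨2368⟩ has order 4; its elements mod 3677 are {1, 1309, 2368, 3676}.
3676 is in this set.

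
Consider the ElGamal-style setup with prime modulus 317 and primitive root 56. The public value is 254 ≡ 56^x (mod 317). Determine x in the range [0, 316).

222

Baby-step giant-step with m = ceil(sqrt(316)) = 18.
Baby table (56^j mod 317 for j=0..17):
  0:1  1:56  2:283  3:315  4:205  5:68  6:4  7:224
  8:181  9:309  10:186  11:272  12:16  13:262  14:90  15:285
  16:110  17:137
Giant step factor: 56^(-18) ≡ 213 (mod 317).
Scan 254·213^i mod 317 for i = 0, 1, …:
  i=0: 254   i=1: 212   i=2: 142   i=3: 131
  i=4: 7   i=5: 223   i=6: 266   i=7: 232
  i=8: 281   i=9: 257   i=10: 217   i=11: 256
  i=12: 4
Match at i=12, j=6: x = 12·18 + 6 = 222.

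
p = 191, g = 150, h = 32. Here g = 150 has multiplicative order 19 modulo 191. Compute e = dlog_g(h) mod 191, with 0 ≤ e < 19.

Successive powers of 150 modulo 191:
  150^0=1  150^1=150  150^2=153  150^3=30  150^4=107  150^5=6
  150^6=136  150^7=154  150^8=180  150^9=69  150^10=36  150^11=52
  150^12=160  150^13=125  150^14=32
So 150^14 ≡ 32 (mod 191), giving e = 14.

14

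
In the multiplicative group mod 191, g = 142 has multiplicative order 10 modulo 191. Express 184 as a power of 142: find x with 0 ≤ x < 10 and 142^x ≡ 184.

Successive powers of 142 modulo 191:
  142^0=1  142^1=142  142^2=109  142^3=7  142^4=39  142^5=190
  142^6=49  142^7=82  142^8=184
So 142^8 ≡ 184 (mod 191), giving x = 8.

8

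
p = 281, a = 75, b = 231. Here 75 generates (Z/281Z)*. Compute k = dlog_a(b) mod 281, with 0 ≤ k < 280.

Baby-step giant-step with m = ceil(sqrt(280)) = 17.
Baby table (75^j mod 281 for j=0..16):
  0:1  1:75  2:5  3:94  4:25  5:189  6:125  7:102
  8:63  9:229  10:34  11:21  12:170  13:105  14:7  15:244
  16:35
Giant step factor: 75^(-17) ≡ 161 (mod 281).
Scan 231·161^i mod 281 for i = 0, 1, …:
  i=0: 231   i=1: 99   i=2: 203   i=3: 87
  i=4: 238   i=5: 102
Match at i=5, j=7: k = 5·17 + 7 = 92.

92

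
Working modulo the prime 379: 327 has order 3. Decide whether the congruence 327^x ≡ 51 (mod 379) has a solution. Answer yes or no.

yes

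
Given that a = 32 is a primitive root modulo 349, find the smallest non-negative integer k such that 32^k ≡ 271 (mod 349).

164

Baby-step giant-step with m = ceil(sqrt(348)) = 19.
Baby table (32^j mod 349 for j=0..18):
  0:1  1:32  2:326  3:311  4:180  5:176  6:48  7:140
  8:292  9:270  10:264  11:72  12:210  13:89  14:56  15:47
  16:108  17:315  18:308
Giant step factor: 32^(-19) ≡ 295 (mod 349).
Scan 271·295^i mod 349 for i = 0, 1, …:
  i=0: 271   i=1: 24   i=2: 100   i=3: 184
  i=4: 185   i=5: 131   i=6: 255   i=7: 190
  i=8: 210
Match at i=8, j=12: k = 8·19 + 12 = 164.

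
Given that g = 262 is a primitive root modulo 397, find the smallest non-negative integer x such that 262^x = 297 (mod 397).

314

Baby-step giant-step with m = ceil(sqrt(396)) = 20.
Baby table (262^j mod 397 for j=0..19):
  0:1  1:262  2:360  3:231  4:178  5:187  6:163  7:227
  8:321  9:335  10:33  11:309  12:367  13:80  14:316  15:216
  16:218  17:345  18:271  19:336
Giant step factor: 262^(-20) ≡ 144 (mod 397).
Scan 297·144^i mod 397 for i = 0, 1, …:
  i=0: 297   i=1: 289   i=2: 328   i=3: 386
  i=4: 4   i=5: 179   i=6: 368   i=7: 191
  i=8: 111   i=9: 104     …   i=14: 322
  i=15: 316
Match at i=15, j=14: x = 15·20 + 14 = 314.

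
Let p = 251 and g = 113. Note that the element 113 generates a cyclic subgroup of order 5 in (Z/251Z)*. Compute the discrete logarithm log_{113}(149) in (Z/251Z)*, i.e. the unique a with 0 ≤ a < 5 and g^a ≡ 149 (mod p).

Successive powers of 113 modulo 251:
  113^0=1  113^1=113  113^2=219  113^3=149
So 113^3 ≡ 149 (mod 251), giving a = 3.

3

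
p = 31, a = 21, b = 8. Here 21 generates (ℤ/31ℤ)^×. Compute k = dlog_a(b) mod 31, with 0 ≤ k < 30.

Successive powers of 21 modulo 31:
  21^0=1  21^1=21  21^2=7  21^3=23  21^4=18  21^5=6
  21^6=2  21^7=11  21^8=14  21^9=15  21^10=5  21^11=12
  21^12=4  21^13=22  21^14=28  21^15=30  21^16=10  21^17=24
  21^18=8
So 21^18 ≡ 8 (mod 31), giving k = 18.

18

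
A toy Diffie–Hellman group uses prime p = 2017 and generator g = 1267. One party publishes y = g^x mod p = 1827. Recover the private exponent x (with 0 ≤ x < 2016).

Baby-step giant-step with m = ceil(sqrt(2016)) = 45.
Baby table (1267^j mod 2017 for j=0..44):
  0:1  1:1267  2:1774  3:720  4:556  5:519  6:31  7:954
  8:535  9:133  10:1100  11:1970  12:961  13:1336  14:449  15:89
  16:1828  17:560  18:1553  19:1076  20:1817  21:742  22:192  23:1224
  24:1752  25:1084  26:1868  27:815  28:1918  29:1638  30:1870  31:1332
  32:1432  33:1061  34:965  35:353  36:1494  37:952  38:18  39:619
  40:1677  41:858  42:1940  43:1274  44:558
Giant step factor: 1267^(-45) ≡ 1797 (mod 2017).
Scan 1827·1797^i mod 2017 for i = 0, 1, …:
  i=0: 1827   i=1: 1460   i=2: 1520   i=3: 422
  i=4: 1959   i=5: 658   i=6: 464   i=7: 787
  i=8: 322   i=9: 1772     …   i=27: 745
  i=28: 1494
Match at i=28, j=36: x = 28·45 + 36 = 1296.

1296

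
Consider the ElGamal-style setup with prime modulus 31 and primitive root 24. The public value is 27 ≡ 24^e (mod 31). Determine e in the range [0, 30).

21

Successive powers of 24 modulo 31:
  24^0=1  24^1=24  24^2=18  24^3=29  24^4=14  24^5=26
  24^6=4  24^7=3  24^8=10  24^9=23  24^10=25  24^11=11
  24^12=16  24^13=12  24^14=9  24^15=30  24^16=7  24^17=13
  24^18=2  24^19=17  24^20=5  24^21=27
So 24^21 ≡ 27 (mod 31), giving e = 21.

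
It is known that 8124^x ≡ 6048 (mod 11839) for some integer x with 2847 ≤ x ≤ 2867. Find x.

Compute 8124^2847 mod 11839 = 10091, then multiply by 8124 repeatedly:
  8124^2847=10091  8124^2848=6048
Found 6048 at exponent 2848.

2848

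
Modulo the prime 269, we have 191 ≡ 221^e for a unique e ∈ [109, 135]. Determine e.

122

Compute 221^109 mod 269 = 194, then multiply by 221 repeatedly:
  221^109=194  221^110=103  221^111=167  221^112=54  221^113=98
  221^114=138  221^115=101  221^116=263  221^117=19  221^118=164
  221^119=198  221^120=180  221^121=237  221^122=191
Found 191 at exponent 122.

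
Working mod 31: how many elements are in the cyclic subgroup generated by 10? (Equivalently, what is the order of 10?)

15

The order of 10 must divide p − 1 = 30 = 2 · 3 · 5.
Divisors: 1, 2, 3, 5, 6, 10, 15, 30.
Check each in increasing order: 10^1 ≡ 10;  10^2 ≡ 7;  10^3 ≡ 8;  10^5 ≡ 25;  10^6 ≡ 2;  10^10 ≡ 5;  10^15 ≡ 1.
Smallest exponent giving 1 is 15.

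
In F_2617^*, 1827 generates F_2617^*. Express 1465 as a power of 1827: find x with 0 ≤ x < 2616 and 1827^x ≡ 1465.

22

Baby-step giant-step with m = ceil(sqrt(2616)) = 52.
Baby table (1827^j mod 2617 for j=0..51):
  0:1  1:1827  2:1254  3:1183  4:2316  5:2260  6:2011  7:2446
  8:1623  9:160  10:1833  11:1748  12:856  13:1563  14:454  15:2486
  16:1427  17:597  18:2047  19:176  20:2278  21:876  22:1465  23:1981
  24:2593  25:641  26:1308  27:395  28:1990  29:717  30:1459  31:1487
  32:303  33:1394  34:497  35:2537  36:392  37:1743  38:2189  39:527
  40:2390  41:1374  42:595  43:1010  44:285  45:2529  46:1478  47:2179
  48:576  49:318  50:12  51:988
Giant step factor: 1827^(-52) ≡ 4 (mod 2617).
Scan 1465·4^i mod 2617 for i = 0, 1, …:
  i=0: 1465
Match at i=0, j=22: x = 0·52 + 22 = 22.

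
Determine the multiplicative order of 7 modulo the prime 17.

16

The order of 7 must divide p − 1 = 16 = 2^4.
Divisors: 1, 2, 4, 8, 16.
Check each in increasing order: 7^1 ≡ 7;  7^2 ≡ 15;  7^4 ≡ 4;  7^8 ≡ 16;  7^16 ≡ 1.
Smallest exponent giving 1 is 16.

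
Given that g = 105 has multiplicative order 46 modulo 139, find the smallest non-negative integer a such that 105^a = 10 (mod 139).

27

Successive powers of 105 modulo 139:
  105^0=1  105^1=105  105^2=44  105^3=33  105^4=129  105^5=62
  105^6=116  105^7=87  105^8=100  105^9=75  105^10=91  105^11=103
  105^12=112  105^13=84  105^14=63  105^15=82  105^16=131  105^17=133
  105^18=65  105^19=14  105^20=80  105^21=60  105^22=45  105^23=138
  105^24=34  105^25=95  105^26=106  105^27=10
So 105^27 ≡ 10 (mod 139), giving a = 27.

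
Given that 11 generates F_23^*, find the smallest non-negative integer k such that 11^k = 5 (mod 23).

Successive powers of 11 modulo 23:
  11^0=1  11^1=11  11^2=6  11^3=20  11^4=13  11^5=5
So 11^5 ≡ 5 (mod 23), giving k = 5.

5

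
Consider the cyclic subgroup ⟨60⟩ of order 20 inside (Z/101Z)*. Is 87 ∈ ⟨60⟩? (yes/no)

yes

⟨60⟩ has order 20; its elements mod 101 are {1, 6, 10, 14, 17, 32, 36, 39, 41, 44, 57, 60, 62, 65, 69, 84, 87, 91, 95, 100}.
87 is in this set.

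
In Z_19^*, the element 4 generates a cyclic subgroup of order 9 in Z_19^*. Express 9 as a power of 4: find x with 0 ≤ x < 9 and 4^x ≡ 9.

Successive powers of 4 modulo 19:
  4^0=1  4^1=4  4^2=16  4^3=7  4^4=9
So 4^4 ≡ 9 (mod 19), giving x = 4.

4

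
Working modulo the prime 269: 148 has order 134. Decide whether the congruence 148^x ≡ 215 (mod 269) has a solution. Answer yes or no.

yes

215 ∈ ⟨148⟩ iff 215^134 ≡ 1 (mod 269), since |⟨148⟩| = 134.
215^134 mod 269 = 1.
Since 1 = 1, 215 lies in the subgroup.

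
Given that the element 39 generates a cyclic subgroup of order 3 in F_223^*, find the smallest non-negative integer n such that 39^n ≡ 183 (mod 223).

2

Successive powers of 39 modulo 223:
  39^0=1  39^1=39  39^2=183
So 39^2 ≡ 183 (mod 223), giving n = 2.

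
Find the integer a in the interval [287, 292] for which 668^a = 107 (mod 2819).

289

Compute 668^287 mod 2819 = 614, then multiply by 668 repeatedly:
  668^287=614  668^288=1397  668^289=107
Found 107 at exponent 289.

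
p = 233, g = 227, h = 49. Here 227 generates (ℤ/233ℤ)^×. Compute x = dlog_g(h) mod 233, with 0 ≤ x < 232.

Baby-step giant-step with m = ceil(sqrt(232)) = 16.
Baby table (227^j mod 233 for j=0..15):
  0:1  1:227  2:36  3:17  4:131  5:146  6:56  7:130
  8:152  9:20  10:113  11:21  12:107  13:57  14:124  15:188
Giant step factor: 227^(-16) ≡ 63 (mod 233).
Scan 49·63^i mod 233 for i = 0, 1, …:
  i=0: 49   i=1: 58   i=2: 159   i=3: 231
  i=4: 107
Match at i=4, j=12: x = 4·16 + 12 = 76.

76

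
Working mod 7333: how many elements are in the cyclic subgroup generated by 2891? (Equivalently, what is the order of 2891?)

3666

The order of 2891 must divide p − 1 = 7332 = 2^2 · 3 · 13 · 47.
Divisors: 1, 2, 3, 4, 6, 12, 13, 26, 39, 47, 52, 78, 94, 141, 156, 188, 282, 564, 611, 1222, 1833, 2444, 3666, 7332.
Check each in increasing order: 2891^1 ≡ 2891;  2891^2 ≡ 5594;  2891^3 ≡ 2989;  2891^4 ≡ 2925;  2891^6 ≡ 2527;  2891^12 ≡ 6019;  2891^13 ≡ 7053;  2891^26 ≡ 5070;  2891^39 ≡ 3002;  2891^47 ≡ 7090;  2891^52 ≡ 2735;  2891^78 ≡ 7080;  2891^94 ≡ 385;  2891^141 ≡ 1774;  2891^156 ≡ 5345;  2891^188 ≡ 1565;  2891^282 ≡ 1219;  2891^564 ≡ 4695;  2891^611 ≡ 3063;  2891^1222 ≡ 3062;  2891^1833 ≡ 7332;  2891^2444 ≡ 4270;  2891^3666 ≡ 1.
Smallest exponent giving 1 is 3666.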